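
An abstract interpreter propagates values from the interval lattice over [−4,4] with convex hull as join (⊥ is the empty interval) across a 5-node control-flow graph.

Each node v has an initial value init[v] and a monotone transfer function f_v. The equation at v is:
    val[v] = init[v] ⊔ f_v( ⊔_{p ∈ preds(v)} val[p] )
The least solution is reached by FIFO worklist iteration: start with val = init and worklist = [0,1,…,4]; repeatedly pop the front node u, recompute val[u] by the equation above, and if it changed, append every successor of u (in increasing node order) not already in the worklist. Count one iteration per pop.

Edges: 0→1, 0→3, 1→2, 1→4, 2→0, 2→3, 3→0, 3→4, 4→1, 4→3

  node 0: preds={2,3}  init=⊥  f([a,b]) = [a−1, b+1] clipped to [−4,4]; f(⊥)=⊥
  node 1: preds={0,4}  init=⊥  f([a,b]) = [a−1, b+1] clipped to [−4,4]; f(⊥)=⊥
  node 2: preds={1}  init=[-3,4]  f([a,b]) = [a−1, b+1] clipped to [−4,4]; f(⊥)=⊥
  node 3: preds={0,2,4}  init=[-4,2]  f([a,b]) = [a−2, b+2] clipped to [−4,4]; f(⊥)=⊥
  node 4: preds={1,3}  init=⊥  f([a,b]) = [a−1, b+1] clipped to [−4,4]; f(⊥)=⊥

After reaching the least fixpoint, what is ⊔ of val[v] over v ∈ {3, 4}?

Worklist (8 pops):
  #1 pop 0: in=[-4,4] → [-4,4] (was ⊥); enqueue []
  #2 pop 1: in=[-4,4] → [-4,4] (was ⊥); enqueue []
  #3 pop 2: in=[-4,4] → [-4,4] (was [-3,4]); enqueue [0]
  #4 pop 3: in=[-4,4] → [-4,4] (was [-4,2]); enqueue []
  #5 pop 4: in=[-4,4] → [-4,4] (was ⊥); enqueue [1,3]
  #6 pop 0: in=[-4,4] → [-4,4] (no change)
  #7 pop 1: in=[-4,4] → [-4,4] (no change)
  #8 pop 3: in=[-4,4] → [-4,4] (no change)

Fixpoint:
  val[0] = [-4,4]
  val[1] = [-4,4]
  val[2] = [-4,4]
  val[3] = [-4,4]
  val[4] = [-4,4]

[-4,4]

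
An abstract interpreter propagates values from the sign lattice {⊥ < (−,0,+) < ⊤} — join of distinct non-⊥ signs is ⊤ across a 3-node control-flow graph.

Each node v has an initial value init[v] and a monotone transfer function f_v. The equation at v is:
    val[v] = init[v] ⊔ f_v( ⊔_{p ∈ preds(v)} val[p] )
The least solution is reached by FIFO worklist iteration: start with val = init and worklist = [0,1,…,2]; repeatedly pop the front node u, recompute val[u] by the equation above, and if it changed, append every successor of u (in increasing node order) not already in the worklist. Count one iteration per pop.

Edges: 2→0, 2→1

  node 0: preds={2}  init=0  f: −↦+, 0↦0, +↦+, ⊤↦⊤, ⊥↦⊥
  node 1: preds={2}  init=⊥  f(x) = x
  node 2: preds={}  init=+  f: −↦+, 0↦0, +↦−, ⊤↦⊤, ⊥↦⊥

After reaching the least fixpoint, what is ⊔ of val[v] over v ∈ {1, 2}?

+

Worklist (3 pops):
  #1 pop 0: in=+ → ⊤ (was 0); enqueue []
  #2 pop 1: in=+ → + (was ⊥); enqueue []
  #3 pop 2: in=⊥ → + (no change)

Fixpoint:
  val[0] = ⊤
  val[1] = +
  val[2] = +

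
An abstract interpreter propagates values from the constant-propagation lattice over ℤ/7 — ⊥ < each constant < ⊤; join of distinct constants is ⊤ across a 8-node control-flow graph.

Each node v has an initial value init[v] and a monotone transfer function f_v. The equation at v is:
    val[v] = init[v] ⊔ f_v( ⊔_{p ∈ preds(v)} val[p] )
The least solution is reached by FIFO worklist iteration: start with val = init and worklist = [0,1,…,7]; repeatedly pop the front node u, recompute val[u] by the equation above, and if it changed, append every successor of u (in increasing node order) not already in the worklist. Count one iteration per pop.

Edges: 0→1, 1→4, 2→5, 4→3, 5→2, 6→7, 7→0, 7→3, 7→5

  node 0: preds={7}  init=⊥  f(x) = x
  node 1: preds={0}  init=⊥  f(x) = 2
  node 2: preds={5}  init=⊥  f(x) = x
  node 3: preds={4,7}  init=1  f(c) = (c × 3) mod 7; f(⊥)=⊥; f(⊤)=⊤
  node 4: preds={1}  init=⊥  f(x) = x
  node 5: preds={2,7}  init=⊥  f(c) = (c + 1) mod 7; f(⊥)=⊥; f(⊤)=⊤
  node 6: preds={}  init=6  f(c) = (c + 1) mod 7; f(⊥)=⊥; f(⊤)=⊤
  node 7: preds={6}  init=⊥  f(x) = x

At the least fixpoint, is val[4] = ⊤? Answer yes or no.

Trace (16 dequeues):
  [1] u=0 | in ⊥ | out ⊥ | ==
  [2] u=1 | in ⊥ | out 2 | prev ⊥ | push {}
  [3] u=2 | in ⊥ | out ⊥ | ==
  [4] u=3 | in ⊥ | out 1 | ==
  [5] u=4 | in 2 | out 2 | prev ⊥ | push {3}
  [6] u=5 | in ⊥ | out ⊥ | ==
  [7] u=6 | in ⊥ | out 6 | ==
  [8] u=7 | in 6 | out 6 | prev ⊥ | push {0,5}
  [9] u=3 | in ⊤ | out ⊤ | prev 1 | push {}
  [10] u=0 | in 6 | out 6 | prev ⊥ | push {1}
  [11] u=5 | in 6 | out 0 | prev ⊥ | push {2}
  [12] u=1 | in 6 | out 2 | ==
  [13] u=2 | in 0 | out 0 | prev ⊥ | push {5}
  [14] u=5 | in ⊤ | out ⊤ | prev 0 | push {2}
  [15] u=2 | in ⊤ | out ⊤ | prev 0 | push {5}
  [16] u=5 | in ⊤ | out ⊤ | ==

Converged values:
  [0] 6
  [1] 2
  [2] ⊤
  [3] ⊤
  [4] 2
  [5] ⊤
  [6] 6
  [7] 6

no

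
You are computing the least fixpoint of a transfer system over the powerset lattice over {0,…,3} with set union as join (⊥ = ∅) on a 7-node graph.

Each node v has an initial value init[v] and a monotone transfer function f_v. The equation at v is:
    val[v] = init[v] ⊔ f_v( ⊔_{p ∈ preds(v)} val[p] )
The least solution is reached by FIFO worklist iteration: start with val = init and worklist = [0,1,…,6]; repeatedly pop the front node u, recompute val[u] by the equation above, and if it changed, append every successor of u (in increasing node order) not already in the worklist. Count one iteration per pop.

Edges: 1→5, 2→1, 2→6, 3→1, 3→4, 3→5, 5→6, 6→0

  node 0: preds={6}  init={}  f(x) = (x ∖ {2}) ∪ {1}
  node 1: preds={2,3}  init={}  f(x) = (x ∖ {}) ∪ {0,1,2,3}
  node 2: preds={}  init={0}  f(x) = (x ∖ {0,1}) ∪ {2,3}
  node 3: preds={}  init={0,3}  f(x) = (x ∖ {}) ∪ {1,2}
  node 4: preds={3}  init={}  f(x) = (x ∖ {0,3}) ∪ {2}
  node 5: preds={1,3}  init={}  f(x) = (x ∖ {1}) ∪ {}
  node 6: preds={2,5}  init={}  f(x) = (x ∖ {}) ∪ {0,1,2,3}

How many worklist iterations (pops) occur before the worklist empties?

Worklist (9 pops):
  #1 pop 0: in={} → {1} (was {}); enqueue []
  #2 pop 1: in={0,3} → {0,1,2,3} (was {}); enqueue []
  #3 pop 2: in={} → {0,2,3} (was {0}); enqueue [1]
  #4 pop 3: in={} → {0,1,2,3} (was {0,3}); enqueue []
  #5 pop 4: in={0,1,2,3} → {1,2} (was {}); enqueue []
  #6 pop 5: in={0,1,2,3} → {0,2,3} (was {}); enqueue []
  #7 pop 6: in={0,2,3} → {0,1,2,3} (was {}); enqueue [0]
  #8 pop 1: in={0,1,2,3} → {0,1,2,3} (no change)
  #9 pop 0: in={0,1,2,3} → {0,1,3} (was {1}); enqueue []

Fixpoint:
  val[0] = {0,1,3}
  val[1] = {0,1,2,3}
  val[2] = {0,2,3}
  val[3] = {0,1,2,3}
  val[4] = {1,2}
  val[5] = {0,2,3}
  val[6] = {0,1,2,3}

9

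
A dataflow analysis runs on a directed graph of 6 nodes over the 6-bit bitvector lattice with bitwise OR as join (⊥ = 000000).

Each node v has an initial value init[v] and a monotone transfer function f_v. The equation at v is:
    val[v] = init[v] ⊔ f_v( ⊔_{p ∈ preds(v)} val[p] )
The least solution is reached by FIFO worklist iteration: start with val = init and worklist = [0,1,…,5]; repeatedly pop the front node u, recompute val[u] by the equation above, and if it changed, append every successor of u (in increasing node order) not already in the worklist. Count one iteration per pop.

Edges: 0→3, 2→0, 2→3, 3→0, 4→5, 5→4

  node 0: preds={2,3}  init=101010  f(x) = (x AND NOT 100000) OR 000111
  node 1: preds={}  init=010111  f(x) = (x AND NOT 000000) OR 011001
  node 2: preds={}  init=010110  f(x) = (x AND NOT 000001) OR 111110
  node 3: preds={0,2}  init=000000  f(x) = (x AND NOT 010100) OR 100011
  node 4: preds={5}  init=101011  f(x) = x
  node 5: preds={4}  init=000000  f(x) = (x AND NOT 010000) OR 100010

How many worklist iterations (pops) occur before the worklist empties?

Worklist (8 pops):
  #1 pop 0: in=010110 → 111111 (was 101010); enqueue []
  #2 pop 1: in=000000 → 011111 (was 010111); enqueue []
  #3 pop 2: in=000000 → 111110 (was 010110); enqueue [0]
  #4 pop 3: in=111111 → 101011 (was 000000); enqueue []
  #5 pop 4: in=000000 → 101011 (no change)
  #6 pop 5: in=101011 → 101011 (was 000000); enqueue [4]
  #7 pop 0: in=111111 → 111111 (no change)
  #8 pop 4: in=101011 → 101011 (no change)

Fixpoint:
  val[0] = 111111
  val[1] = 011111
  val[2] = 111110
  val[3] = 101011
  val[4] = 101011
  val[5] = 101011

8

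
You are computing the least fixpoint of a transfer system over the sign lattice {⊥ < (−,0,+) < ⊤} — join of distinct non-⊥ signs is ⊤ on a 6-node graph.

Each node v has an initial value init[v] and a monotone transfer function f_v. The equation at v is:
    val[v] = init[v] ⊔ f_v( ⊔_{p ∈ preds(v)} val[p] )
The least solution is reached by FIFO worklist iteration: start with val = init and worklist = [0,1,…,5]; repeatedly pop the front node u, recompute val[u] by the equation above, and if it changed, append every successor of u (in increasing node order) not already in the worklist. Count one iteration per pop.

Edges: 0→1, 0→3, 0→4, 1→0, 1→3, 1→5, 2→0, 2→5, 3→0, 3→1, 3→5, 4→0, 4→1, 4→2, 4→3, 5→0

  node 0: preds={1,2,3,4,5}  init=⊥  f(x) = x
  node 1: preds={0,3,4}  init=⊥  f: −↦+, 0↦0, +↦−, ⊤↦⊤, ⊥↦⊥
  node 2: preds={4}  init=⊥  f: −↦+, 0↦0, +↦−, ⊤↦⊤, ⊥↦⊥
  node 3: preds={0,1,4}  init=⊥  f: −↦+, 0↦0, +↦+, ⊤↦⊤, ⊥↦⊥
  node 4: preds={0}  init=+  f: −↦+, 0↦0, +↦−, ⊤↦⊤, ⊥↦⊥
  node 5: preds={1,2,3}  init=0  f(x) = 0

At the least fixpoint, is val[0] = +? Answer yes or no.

no

Worklist (12 pops):
  #1 pop 0: in=⊤ → ⊤ (was ⊥); enqueue []
  #2 pop 1: in=⊤ → ⊤ (was ⊥); enqueue [0]
  #3 pop 2: in=+ → − (was ⊥); enqueue []
  #4 pop 3: in=⊤ → ⊤ (was ⊥); enqueue [1]
  #5 pop 4: in=⊤ → ⊤ (was +); enqueue [2,3]
  #6 pop 5: in=⊤ → 0 (no change)
  #7 pop 0: in=⊤ → ⊤ (no change)
  #8 pop 1: in=⊤ → ⊤ (no change)
  #9 pop 2: in=⊤ → ⊤ (was −); enqueue [0,5]
  #10 pop 3: in=⊤ → ⊤ (no change)
  #11 pop 0: in=⊤ → ⊤ (no change)
  #12 pop 5: in=⊤ → 0 (no change)

Fixpoint:
  val[0] = ⊤
  val[1] = ⊤
  val[2] = ⊤
  val[3] = ⊤
  val[4] = ⊤
  val[5] = 0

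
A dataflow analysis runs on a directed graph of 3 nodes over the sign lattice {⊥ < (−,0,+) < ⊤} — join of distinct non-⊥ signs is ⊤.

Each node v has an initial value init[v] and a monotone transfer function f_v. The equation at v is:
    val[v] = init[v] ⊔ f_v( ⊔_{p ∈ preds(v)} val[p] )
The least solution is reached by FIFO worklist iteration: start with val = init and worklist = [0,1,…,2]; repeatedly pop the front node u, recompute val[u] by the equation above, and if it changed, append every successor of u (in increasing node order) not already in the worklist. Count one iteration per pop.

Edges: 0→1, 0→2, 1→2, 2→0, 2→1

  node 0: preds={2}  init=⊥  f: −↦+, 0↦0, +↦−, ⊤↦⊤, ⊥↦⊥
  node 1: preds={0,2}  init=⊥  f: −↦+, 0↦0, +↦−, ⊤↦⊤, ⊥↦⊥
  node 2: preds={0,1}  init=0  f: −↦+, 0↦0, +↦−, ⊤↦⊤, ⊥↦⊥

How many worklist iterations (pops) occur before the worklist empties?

3

Iteration log — 3 steps:
  step 1. node 0  ⊔preds=0  new=0  old=⊥  +wl: 
  step 2. node 1  ⊔preds=0  new=0  old=⊥  +wl: 
  step 3. node 2  ⊔preds=0  new=0  stable

Least fixpoint reached:
  node 0: 0
  node 1: 0
  node 2: 0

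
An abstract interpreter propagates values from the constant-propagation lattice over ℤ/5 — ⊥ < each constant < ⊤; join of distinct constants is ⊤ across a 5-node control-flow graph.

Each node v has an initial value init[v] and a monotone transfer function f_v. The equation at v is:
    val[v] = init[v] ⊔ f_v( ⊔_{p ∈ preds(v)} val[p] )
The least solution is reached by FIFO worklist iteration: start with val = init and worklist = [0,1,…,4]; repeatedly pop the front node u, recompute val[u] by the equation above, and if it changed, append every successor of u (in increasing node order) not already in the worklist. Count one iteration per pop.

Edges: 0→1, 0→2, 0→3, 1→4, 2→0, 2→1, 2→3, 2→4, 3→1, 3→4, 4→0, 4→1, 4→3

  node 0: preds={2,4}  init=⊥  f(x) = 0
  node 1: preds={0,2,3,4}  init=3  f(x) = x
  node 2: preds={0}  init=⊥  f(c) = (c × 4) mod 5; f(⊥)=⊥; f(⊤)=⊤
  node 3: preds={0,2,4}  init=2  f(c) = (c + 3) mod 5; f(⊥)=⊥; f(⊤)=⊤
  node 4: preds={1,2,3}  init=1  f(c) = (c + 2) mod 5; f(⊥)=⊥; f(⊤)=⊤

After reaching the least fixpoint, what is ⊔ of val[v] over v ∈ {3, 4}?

Trace (8 dequeues):
  [1] u=0 | in 1 | out 0 | prev ⊥ | push {}
  [2] u=1 | in ⊤ | out ⊤ | prev 3 | push {}
  [3] u=2 | in 0 | out 0 | prev ⊥ | push {0,1}
  [4] u=3 | in ⊤ | out ⊤ | prev 2 | push {}
  [5] u=4 | in ⊤ | out ⊤ | prev 1 | push {3}
  [6] u=0 | in ⊤ | out 0 | ==
  [7] u=1 | in ⊤ | out ⊤ | ==
  [8] u=3 | in ⊤ | out ⊤ | ==

Converged values:
  [0] 0
  [1] ⊤
  [2] 0
  [3] ⊤
  [4] ⊤

⊤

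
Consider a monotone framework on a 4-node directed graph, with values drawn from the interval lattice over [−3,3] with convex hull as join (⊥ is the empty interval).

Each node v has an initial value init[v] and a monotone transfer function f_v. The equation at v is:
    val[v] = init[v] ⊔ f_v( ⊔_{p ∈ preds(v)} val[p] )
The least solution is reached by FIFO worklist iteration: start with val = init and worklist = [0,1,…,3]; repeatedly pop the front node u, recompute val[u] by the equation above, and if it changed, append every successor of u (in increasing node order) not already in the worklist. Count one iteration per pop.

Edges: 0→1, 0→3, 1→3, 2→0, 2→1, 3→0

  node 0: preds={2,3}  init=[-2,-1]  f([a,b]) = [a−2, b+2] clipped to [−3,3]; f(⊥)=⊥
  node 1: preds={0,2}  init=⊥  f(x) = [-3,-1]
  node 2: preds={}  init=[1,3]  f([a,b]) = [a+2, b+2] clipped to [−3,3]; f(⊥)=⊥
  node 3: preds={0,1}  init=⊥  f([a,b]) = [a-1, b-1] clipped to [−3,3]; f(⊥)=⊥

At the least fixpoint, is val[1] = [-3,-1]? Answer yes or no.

Trace (7 dequeues):
  [1] u=0 | in [1,3] | out [-2,3] | prev [-2,-1] | push {}
  [2] u=1 | in [-2,3] | out [-3,-1] | prev ⊥ | push {}
  [3] u=2 | in ⊥ | out [1,3] | ==
  [4] u=3 | in [-3,3] | out [-3,2] | prev ⊥ | push {0}
  [5] u=0 | in [-3,3] | out [-3,3] | prev [-2,3] | push {1,3}
  [6] u=1 | in [-3,3] | out [-3,-1] | ==
  [7] u=3 | in [-3,3] | out [-3,2] | ==

Converged values:
  [0] [-3,3]
  [1] [-3,-1]
  [2] [1,3]
  [3] [-3,2]

yes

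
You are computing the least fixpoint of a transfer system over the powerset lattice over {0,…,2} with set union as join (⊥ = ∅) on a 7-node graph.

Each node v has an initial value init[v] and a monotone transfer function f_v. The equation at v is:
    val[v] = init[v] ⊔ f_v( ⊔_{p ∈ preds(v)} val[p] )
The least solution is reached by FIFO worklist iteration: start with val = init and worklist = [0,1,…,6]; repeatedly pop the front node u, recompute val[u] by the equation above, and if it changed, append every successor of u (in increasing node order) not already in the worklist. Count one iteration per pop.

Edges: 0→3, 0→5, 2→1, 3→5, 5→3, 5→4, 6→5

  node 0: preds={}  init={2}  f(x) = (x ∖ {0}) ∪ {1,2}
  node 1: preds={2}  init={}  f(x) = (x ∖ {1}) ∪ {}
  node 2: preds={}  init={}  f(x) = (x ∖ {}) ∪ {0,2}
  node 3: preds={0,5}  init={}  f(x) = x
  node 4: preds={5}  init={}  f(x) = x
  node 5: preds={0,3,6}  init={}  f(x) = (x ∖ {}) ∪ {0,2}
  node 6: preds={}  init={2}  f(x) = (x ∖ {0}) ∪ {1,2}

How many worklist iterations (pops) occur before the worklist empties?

11

Worklist (11 pops):
  #1 pop 0: in={} → {1,2} (was {2}); enqueue []
  #2 pop 1: in={} → {} (no change)
  #3 pop 2: in={} → {0,2} (was {}); enqueue [1]
  #4 pop 3: in={1,2} → {1,2} (was {}); enqueue []
  #5 pop 4: in={} → {} (no change)
  #6 pop 5: in={1,2} → {0,1,2} (was {}); enqueue [3,4]
  #7 pop 6: in={} → {1,2} (was {2}); enqueue [5]
  #8 pop 1: in={0,2} → {0,2} (was {}); enqueue []
  #9 pop 3: in={0,1,2} → {0,1,2} (was {1,2}); enqueue []
  #10 pop 4: in={0,1,2} → {0,1,2} (was {}); enqueue []
  #11 pop 5: in={0,1,2} → {0,1,2} (no change)

Fixpoint:
  val[0] = {1,2}
  val[1] = {0,2}
  val[2] = {0,2}
  val[3] = {0,1,2}
  val[4] = {0,1,2}
  val[5] = {0,1,2}
  val[6] = {1,2}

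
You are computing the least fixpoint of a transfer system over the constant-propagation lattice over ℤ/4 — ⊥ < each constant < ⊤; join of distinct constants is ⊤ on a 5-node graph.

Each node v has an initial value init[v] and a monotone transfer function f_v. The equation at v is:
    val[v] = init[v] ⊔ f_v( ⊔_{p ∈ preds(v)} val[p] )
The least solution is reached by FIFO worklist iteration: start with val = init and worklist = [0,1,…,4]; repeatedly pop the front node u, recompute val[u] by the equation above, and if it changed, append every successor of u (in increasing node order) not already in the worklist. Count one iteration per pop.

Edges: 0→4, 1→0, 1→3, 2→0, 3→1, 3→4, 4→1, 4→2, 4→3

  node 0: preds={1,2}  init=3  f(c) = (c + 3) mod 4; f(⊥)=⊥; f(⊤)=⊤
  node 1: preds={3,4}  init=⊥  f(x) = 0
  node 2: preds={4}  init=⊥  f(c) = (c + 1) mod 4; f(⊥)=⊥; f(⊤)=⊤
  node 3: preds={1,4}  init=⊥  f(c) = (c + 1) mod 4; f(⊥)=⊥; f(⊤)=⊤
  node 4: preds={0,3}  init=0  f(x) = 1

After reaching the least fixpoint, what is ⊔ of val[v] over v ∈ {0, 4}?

⊤

Iteration log — 12 steps:
  step 1. node 0  ⊔preds=⊥  new=3  stable
  step 2. node 1  ⊔preds=0  new=0  old=⊥  +wl: 0
  step 3. node 2  ⊔preds=0  new=1  old=⊥  +wl: 
  step 4. node 3  ⊔preds=0  new=1  old=⊥  +wl: 1
  step 5. node 4  ⊔preds=⊤  new=⊤  old=0  +wl: 2,3
  step 6. node 0  ⊔preds=⊤  new=⊤  old=3  +wl: 4
  step 7. node 1  ⊔preds=⊤  new=0  stable
  step 8. node 2  ⊔preds=⊤  new=⊤  old=1  +wl: 0
  step 9. node 3  ⊔preds=⊤  new=⊤  old=1  +wl: 1
  step 10. node 4  ⊔preds=⊤  new=⊤  stable
  step 11. node 0  ⊔preds=⊤  new=⊤  stable
  step 12. node 1  ⊔preds=⊤  new=0  stable

Least fixpoint reached:
  node 0: ⊤
  node 1: 0
  node 2: ⊤
  node 3: ⊤
  node 4: ⊤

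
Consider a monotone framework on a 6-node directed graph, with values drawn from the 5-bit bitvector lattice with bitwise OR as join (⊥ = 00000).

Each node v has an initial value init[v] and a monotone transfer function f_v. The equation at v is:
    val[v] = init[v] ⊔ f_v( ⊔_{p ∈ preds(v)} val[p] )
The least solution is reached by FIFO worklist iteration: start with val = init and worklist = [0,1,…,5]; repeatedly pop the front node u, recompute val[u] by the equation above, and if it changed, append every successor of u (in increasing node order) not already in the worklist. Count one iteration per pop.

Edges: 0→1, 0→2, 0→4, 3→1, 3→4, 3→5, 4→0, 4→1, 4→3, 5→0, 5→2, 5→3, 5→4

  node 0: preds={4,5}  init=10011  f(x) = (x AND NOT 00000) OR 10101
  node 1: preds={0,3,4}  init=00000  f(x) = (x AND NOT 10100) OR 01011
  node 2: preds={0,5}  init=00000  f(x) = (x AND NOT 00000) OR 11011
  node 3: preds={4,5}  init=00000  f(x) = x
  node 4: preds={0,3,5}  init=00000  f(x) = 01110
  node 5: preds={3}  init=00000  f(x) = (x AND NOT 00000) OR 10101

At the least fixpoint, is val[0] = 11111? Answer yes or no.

yes

Worklist (17 pops):
  #1 pop 0: in=00000 → 10111 (was 10011); enqueue []
  #2 pop 1: in=10111 → 01011 (was 00000); enqueue []
  #3 pop 2: in=10111 → 11111 (was 00000); enqueue []
  #4 pop 3: in=00000 → 00000 (no change)
  #5 pop 4: in=10111 → 01110 (was 00000); enqueue [0,1,3]
  #6 pop 5: in=00000 → 10101 (was 00000); enqueue [2,4]
  #7 pop 0: in=11111 → 11111 (was 10111); enqueue []
  #8 pop 1: in=11111 → 01011 (no change)
  #9 pop 3: in=11111 → 11111 (was 00000); enqueue [1,5]
  #10 pop 2: in=11111 → 11111 (no change)
  #11 pop 4: in=11111 → 01110 (no change)
  #12 pop 1: in=11111 → 01011 (no change)
  #13 pop 5: in=11111 → 11111 (was 10101); enqueue [0,2,3,4]
  #14 pop 0: in=11111 → 11111 (no change)
  #15 pop 2: in=11111 → 11111 (no change)
  #16 pop 3: in=11111 → 11111 (no change)
  #17 pop 4: in=11111 → 01110 (no change)

Fixpoint:
  val[0] = 11111
  val[1] = 01011
  val[2] = 11111
  val[3] = 11111
  val[4] = 01110
  val[5] = 11111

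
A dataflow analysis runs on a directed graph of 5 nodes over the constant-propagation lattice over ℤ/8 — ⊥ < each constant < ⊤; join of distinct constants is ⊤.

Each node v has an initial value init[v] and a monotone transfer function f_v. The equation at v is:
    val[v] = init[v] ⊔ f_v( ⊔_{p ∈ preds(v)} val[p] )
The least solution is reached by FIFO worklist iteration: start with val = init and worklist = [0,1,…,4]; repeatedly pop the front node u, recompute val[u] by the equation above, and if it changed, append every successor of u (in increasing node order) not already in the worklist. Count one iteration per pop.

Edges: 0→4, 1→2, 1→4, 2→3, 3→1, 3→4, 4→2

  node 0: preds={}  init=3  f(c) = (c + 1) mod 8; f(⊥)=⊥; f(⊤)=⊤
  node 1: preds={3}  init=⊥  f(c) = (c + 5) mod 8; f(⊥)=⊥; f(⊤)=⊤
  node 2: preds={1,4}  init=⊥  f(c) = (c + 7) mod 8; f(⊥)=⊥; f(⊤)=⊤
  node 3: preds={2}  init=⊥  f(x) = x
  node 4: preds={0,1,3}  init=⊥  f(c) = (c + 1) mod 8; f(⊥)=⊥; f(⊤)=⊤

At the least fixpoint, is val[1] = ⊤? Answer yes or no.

Worklist (14 pops):
  #1 pop 0: in=⊥ → 3 (no change)
  #2 pop 1: in=⊥ → ⊥ (no change)
  #3 pop 2: in=⊥ → ⊥ (no change)
  #4 pop 3: in=⊥ → ⊥ (no change)
  #5 pop 4: in=3 → 4 (was ⊥); enqueue [2]
  #6 pop 2: in=4 → 3 (was ⊥); enqueue [3]
  #7 pop 3: in=3 → 3 (was ⊥); enqueue [1,4]
  #8 pop 1: in=3 → 0 (was ⊥); enqueue [2]
  #9 pop 4: in=⊤ → ⊤ (was 4); enqueue []
  #10 pop 2: in=⊤ → ⊤ (was 3); enqueue [3]
  #11 pop 3: in=⊤ → ⊤ (was 3); enqueue [1,4]
  #12 pop 1: in=⊤ → ⊤ (was 0); enqueue [2]
  #13 pop 4: in=⊤ → ⊤ (no change)
  #14 pop 2: in=⊤ → ⊤ (no change)

Fixpoint:
  val[0] = 3
  val[1] = ⊤
  val[2] = ⊤
  val[3] = ⊤
  val[4] = ⊤

yes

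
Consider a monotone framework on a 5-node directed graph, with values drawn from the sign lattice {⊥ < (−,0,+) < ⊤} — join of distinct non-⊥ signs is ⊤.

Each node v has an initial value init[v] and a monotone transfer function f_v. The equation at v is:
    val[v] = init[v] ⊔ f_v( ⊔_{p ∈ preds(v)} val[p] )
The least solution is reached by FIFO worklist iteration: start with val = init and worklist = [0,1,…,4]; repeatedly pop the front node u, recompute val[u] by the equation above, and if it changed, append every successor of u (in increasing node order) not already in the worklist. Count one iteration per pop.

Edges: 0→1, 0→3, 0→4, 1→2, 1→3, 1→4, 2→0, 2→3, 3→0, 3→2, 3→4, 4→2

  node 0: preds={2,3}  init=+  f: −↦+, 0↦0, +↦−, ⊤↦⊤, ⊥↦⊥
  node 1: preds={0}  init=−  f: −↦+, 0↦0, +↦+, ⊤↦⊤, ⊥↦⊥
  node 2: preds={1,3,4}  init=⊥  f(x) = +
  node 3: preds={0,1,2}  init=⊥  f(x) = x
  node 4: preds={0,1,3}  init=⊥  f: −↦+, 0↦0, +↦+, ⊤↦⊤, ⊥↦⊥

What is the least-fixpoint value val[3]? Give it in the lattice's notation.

Worklist (10 pops):
  #1 pop 0: in=⊥ → + (no change)
  #2 pop 1: in=+ → ⊤ (was −); enqueue []
  #3 pop 2: in=⊤ → + (was ⊥); enqueue [0]
  #4 pop 3: in=⊤ → ⊤ (was ⊥); enqueue [2]
  #5 pop 4: in=⊤ → ⊤ (was ⊥); enqueue []
  #6 pop 0: in=⊤ → ⊤ (was +); enqueue [1,3,4]
  #7 pop 2: in=⊤ → + (no change)
  #8 pop 1: in=⊤ → ⊤ (no change)
  #9 pop 3: in=⊤ → ⊤ (no change)
  #10 pop 4: in=⊤ → ⊤ (no change)

Fixpoint:
  val[0] = ⊤
  val[1] = ⊤
  val[2] = +
  val[3] = ⊤
  val[4] = ⊤

⊤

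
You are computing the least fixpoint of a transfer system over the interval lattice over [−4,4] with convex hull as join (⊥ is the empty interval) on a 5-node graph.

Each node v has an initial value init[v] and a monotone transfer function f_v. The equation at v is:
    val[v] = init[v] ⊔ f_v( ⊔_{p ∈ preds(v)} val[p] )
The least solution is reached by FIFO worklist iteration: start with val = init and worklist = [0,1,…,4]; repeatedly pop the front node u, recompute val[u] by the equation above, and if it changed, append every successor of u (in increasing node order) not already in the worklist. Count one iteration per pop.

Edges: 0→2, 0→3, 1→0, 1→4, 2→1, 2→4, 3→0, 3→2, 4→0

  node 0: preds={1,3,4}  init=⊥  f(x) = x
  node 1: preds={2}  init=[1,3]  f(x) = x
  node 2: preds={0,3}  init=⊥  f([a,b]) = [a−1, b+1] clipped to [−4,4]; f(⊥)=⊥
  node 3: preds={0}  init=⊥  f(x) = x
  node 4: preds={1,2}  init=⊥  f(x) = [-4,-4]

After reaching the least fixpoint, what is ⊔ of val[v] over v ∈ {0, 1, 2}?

[-4,4]

Worklist (14 pops):
  #1 pop 0: in=[1,3] → [1,3] (was ⊥); enqueue []
  #2 pop 1: in=⊥ → [1,3] (no change)
  #3 pop 2: in=[1,3] → [0,4] (was ⊥); enqueue [1]
  #4 pop 3: in=[1,3] → [1,3] (was ⊥); enqueue [0,2]
  #5 pop 4: in=[0,4] → [-4,-4] (was ⊥); enqueue []
  #6 pop 1: in=[0,4] → [0,4] (was [1,3]); enqueue [4]
  #7 pop 0: in=[-4,4] → [-4,4] (was [1,3]); enqueue [3]
  #8 pop 2: in=[-4,4] → [-4,4] (was [0,4]); enqueue [1]
  #9 pop 4: in=[-4,4] → [-4,-4] (no change)
  #10 pop 3: in=[-4,4] → [-4,4] (was [1,3]); enqueue [0,2]
  #11 pop 1: in=[-4,4] → [-4,4] (was [0,4]); enqueue [4]
  #12 pop 0: in=[-4,4] → [-4,4] (no change)
  #13 pop 2: in=[-4,4] → [-4,4] (no change)
  #14 pop 4: in=[-4,4] → [-4,-4] (no change)

Fixpoint:
  val[0] = [-4,4]
  val[1] = [-4,4]
  val[2] = [-4,4]
  val[3] = [-4,4]
  val[4] = [-4,-4]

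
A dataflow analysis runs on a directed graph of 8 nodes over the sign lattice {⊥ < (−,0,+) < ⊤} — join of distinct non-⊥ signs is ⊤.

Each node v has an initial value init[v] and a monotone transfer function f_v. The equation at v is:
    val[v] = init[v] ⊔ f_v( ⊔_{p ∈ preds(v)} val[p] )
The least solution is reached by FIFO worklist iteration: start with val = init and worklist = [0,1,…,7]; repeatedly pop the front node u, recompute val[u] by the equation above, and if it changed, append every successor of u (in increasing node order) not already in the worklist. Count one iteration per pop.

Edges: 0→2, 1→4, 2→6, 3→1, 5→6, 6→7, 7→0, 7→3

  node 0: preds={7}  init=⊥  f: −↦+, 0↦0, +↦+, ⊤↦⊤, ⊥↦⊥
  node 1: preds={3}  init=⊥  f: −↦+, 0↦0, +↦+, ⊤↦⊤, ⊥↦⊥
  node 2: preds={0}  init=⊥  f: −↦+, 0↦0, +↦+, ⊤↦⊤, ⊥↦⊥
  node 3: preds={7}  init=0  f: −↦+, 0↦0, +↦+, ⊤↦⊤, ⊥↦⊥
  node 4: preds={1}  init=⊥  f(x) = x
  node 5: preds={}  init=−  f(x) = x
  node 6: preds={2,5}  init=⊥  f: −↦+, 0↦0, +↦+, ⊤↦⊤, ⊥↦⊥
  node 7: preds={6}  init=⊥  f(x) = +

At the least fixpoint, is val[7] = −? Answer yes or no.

no

Worklist (15 pops):
  #1 pop 0: in=⊥ → ⊥ (no change)
  #2 pop 1: in=0 → 0 (was ⊥); enqueue []
  #3 pop 2: in=⊥ → ⊥ (no change)
  #4 pop 3: in=⊥ → 0 (no change)
  #5 pop 4: in=0 → 0 (was ⊥); enqueue []
  #6 pop 5: in=⊥ → − (no change)
  #7 pop 6: in=− → + (was ⊥); enqueue []
  #8 pop 7: in=+ → + (was ⊥); enqueue [0,3]
  #9 pop 0: in=+ → + (was ⊥); enqueue [2]
  #10 pop 3: in=+ → ⊤ (was 0); enqueue [1]
  #11 pop 2: in=+ → + (was ⊥); enqueue [6]
  #12 pop 1: in=⊤ → ⊤ (was 0); enqueue [4]
  #13 pop 6: in=⊤ → ⊤ (was +); enqueue [7]
  #14 pop 4: in=⊤ → ⊤ (was 0); enqueue []
  #15 pop 7: in=⊤ → + (no change)

Fixpoint:
  val[0] = +
  val[1] = ⊤
  val[2] = +
  val[3] = ⊤
  val[4] = ⊤
  val[5] = −
  val[6] = ⊤
  val[7] = +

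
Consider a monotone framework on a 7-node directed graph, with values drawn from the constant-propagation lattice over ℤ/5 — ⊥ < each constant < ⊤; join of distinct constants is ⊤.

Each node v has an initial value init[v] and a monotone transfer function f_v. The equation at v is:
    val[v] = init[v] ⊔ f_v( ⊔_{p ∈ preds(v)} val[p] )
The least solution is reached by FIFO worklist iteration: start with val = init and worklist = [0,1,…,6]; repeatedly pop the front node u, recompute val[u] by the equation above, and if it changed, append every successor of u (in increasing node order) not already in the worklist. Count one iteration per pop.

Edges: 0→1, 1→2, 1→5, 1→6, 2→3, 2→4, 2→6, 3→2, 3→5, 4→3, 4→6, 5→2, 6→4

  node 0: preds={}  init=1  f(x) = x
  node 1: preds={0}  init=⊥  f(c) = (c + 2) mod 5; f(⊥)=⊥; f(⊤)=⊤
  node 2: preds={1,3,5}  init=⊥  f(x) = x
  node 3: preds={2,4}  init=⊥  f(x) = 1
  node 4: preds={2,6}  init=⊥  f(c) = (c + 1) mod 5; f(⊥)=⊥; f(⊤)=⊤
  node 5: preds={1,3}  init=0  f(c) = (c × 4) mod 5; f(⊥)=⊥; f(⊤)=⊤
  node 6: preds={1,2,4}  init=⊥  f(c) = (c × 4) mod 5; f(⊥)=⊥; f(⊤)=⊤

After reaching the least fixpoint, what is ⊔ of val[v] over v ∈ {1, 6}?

⊤

Trace (10 dequeues):
  [1] u=0 | in ⊥ | out 1 | ==
  [2] u=1 | in 1 | out 3 | prev ⊥ | push {}
  [3] u=2 | in ⊤ | out ⊤ | prev ⊥ | push {}
  [4] u=3 | in ⊤ | out 1 | prev ⊥ | push {2}
  [5] u=4 | in ⊤ | out ⊤ | prev ⊥ | push {3}
  [6] u=5 | in ⊤ | out ⊤ | prev 0 | push {}
  [7] u=6 | in ⊤ | out ⊤ | prev ⊥ | push {4}
  [8] u=2 | in ⊤ | out ⊤ | ==
  [9] u=3 | in ⊤ | out 1 | ==
  [10] u=4 | in ⊤ | out ⊤ | ==

Converged values:
  [0] 1
  [1] 3
  [2] ⊤
  [3] 1
  [4] ⊤
  [5] ⊤
  [6] ⊤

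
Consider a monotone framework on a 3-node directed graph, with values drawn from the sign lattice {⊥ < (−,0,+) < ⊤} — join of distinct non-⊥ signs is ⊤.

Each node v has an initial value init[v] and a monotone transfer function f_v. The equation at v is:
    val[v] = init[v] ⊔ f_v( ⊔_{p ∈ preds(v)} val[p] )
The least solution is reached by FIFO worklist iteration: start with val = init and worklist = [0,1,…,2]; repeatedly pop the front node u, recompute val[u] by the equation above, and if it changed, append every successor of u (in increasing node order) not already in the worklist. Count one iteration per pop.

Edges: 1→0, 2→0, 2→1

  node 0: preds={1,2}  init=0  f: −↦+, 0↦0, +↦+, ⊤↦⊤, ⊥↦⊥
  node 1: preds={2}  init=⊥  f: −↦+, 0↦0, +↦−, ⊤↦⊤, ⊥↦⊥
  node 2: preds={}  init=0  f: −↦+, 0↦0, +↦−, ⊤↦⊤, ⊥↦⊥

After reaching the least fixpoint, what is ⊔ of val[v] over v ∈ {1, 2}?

0

Trace (4 dequeues):
  [1] u=0 | in 0 | out 0 | ==
  [2] u=1 | in 0 | out 0 | prev ⊥ | push {0}
  [3] u=2 | in ⊥ | out 0 | ==
  [4] u=0 | in 0 | out 0 | ==

Converged values:
  [0] 0
  [1] 0
  [2] 0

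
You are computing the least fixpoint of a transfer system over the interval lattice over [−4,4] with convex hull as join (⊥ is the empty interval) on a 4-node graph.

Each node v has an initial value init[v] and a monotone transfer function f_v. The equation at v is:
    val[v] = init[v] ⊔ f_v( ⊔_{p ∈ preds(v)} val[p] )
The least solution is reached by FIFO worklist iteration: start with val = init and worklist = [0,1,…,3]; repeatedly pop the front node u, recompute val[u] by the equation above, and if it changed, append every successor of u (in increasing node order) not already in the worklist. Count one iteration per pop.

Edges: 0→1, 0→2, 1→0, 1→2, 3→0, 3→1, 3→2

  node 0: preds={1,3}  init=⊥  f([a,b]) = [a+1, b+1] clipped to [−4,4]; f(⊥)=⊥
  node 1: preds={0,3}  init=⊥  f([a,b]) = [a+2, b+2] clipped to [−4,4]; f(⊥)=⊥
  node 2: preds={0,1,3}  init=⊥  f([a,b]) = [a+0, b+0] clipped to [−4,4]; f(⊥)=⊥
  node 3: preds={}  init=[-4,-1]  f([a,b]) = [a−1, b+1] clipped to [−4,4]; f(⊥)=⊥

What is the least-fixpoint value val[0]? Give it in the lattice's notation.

[-3,4]

Iteration log — 10 steps:
  step 1. node 0  ⊔preds=[-4,-1]  new=[-3,0]  old=⊥  +wl: 
  step 2. node 1  ⊔preds=[-4,0]  new=[-2,2]  old=⊥  +wl: 0
  step 3. node 2  ⊔preds=[-4,2]  new=[-4,2]  old=⊥  +wl: 
  step 4. node 3  ⊔preds=⊥  new=[-4,-1]  stable
  step 5. node 0  ⊔preds=[-4,2]  new=[-3,3]  old=[-3,0]  +wl: 1,2
  step 6. node 1  ⊔preds=[-4,3]  new=[-2,4]  old=[-2,2]  +wl: 0
  step 7. node 2  ⊔preds=[-4,4]  new=[-4,4]  old=[-4,2]  +wl: 
  step 8. node 0  ⊔preds=[-4,4]  new=[-3,4]  old=[-3,3]  +wl: 1,2
  step 9. node 1  ⊔preds=[-4,4]  new=[-2,4]  stable
  step 10. node 2  ⊔preds=[-4,4]  new=[-4,4]  stable

Least fixpoint reached:
  node 0: [-3,4]
  node 1: [-2,4]
  node 2: [-4,4]
  node 3: [-4,-1]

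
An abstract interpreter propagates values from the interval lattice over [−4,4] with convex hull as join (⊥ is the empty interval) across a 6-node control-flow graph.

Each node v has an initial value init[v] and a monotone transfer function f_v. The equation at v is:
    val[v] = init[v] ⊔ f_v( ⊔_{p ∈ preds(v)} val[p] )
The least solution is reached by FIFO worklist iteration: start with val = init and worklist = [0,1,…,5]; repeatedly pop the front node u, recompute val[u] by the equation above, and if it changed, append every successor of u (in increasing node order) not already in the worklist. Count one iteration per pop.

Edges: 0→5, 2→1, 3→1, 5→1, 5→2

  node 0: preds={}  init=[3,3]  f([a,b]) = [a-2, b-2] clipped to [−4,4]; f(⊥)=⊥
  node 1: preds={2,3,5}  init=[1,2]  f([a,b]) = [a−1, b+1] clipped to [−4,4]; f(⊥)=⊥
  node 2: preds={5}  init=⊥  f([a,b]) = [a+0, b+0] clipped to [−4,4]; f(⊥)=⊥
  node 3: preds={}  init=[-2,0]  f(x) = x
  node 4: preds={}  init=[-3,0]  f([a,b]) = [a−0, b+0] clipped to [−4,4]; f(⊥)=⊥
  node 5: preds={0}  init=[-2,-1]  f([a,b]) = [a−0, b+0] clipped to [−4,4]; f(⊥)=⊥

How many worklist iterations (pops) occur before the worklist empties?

9

Iteration log — 9 steps:
  step 1. node 0  ⊔preds=⊥  new=[3,3]  stable
  step 2. node 1  ⊔preds=[-2,0]  new=[-3,2]  old=[1,2]  +wl: 
  step 3. node 2  ⊔preds=[-2,-1]  new=[-2,-1]  old=⊥  +wl: 1
  step 4. node 3  ⊔preds=⊥  new=[-2,0]  stable
  step 5. node 4  ⊔preds=⊥  new=[-3,0]  stable
  step 6. node 5  ⊔preds=[3,3]  new=[-2,3]  old=[-2,-1]  +wl: 2
  step 7. node 1  ⊔preds=[-2,3]  new=[-3,4]  old=[-3,2]  +wl: 
  step 8. node 2  ⊔preds=[-2,3]  new=[-2,3]  old=[-2,-1]  +wl: 1
  step 9. node 1  ⊔preds=[-2,3]  new=[-3,4]  stable

Least fixpoint reached:
  node 0: [3,3]
  node 1: [-3,4]
  node 2: [-2,3]
  node 3: [-2,0]
  node 4: [-3,0]
  node 5: [-2,3]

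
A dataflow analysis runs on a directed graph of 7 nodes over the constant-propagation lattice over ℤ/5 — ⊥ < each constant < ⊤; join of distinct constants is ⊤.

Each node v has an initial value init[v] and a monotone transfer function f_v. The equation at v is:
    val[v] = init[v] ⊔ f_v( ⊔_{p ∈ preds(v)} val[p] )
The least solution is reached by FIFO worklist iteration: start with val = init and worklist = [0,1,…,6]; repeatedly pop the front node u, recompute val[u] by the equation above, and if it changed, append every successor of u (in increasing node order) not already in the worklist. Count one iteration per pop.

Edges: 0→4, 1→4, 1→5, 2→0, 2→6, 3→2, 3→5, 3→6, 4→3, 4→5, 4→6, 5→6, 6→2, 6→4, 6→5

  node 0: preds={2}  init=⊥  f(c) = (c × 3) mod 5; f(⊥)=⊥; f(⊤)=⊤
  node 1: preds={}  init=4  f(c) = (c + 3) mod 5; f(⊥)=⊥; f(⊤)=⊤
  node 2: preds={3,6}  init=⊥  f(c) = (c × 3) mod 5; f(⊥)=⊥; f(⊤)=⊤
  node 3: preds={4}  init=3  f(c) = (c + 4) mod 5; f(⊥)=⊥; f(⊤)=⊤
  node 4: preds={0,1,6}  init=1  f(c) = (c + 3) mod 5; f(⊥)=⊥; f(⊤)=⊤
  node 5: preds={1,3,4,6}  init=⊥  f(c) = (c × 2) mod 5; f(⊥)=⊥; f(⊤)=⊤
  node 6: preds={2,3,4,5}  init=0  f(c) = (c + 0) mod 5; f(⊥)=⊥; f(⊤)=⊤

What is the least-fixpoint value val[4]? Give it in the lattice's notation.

Iteration log — 12 steps:
  step 1. node 0  ⊔preds=⊥  new=⊥  stable
  step 2. node 1  ⊔preds=⊥  new=4  stable
  step 3. node 2  ⊔preds=⊤  new=⊤  old=⊥  +wl: 0
  step 4. node 3  ⊔preds=1  new=⊤  old=3  +wl: 2
  step 5. node 4  ⊔preds=⊤  new=⊤  old=1  +wl: 3
  step 6. node 5  ⊔preds=⊤  new=⊤  old=⊥  +wl: 
  step 7. node 6  ⊔preds=⊤  new=⊤  old=0  +wl: 4,5
  step 8. node 0  ⊔preds=⊤  new=⊤  old=⊥  +wl: 
  step 9. node 2  ⊔preds=⊤  new=⊤  stable
  step 10. node 3  ⊔preds=⊤  new=⊤  stable
  step 11. node 4  ⊔preds=⊤  new=⊤  stable
  step 12. node 5  ⊔preds=⊤  new=⊤  stable

Least fixpoint reached:
  node 0: ⊤
  node 1: 4
  node 2: ⊤
  node 3: ⊤
  node 4: ⊤
  node 5: ⊤
  node 6: ⊤

⊤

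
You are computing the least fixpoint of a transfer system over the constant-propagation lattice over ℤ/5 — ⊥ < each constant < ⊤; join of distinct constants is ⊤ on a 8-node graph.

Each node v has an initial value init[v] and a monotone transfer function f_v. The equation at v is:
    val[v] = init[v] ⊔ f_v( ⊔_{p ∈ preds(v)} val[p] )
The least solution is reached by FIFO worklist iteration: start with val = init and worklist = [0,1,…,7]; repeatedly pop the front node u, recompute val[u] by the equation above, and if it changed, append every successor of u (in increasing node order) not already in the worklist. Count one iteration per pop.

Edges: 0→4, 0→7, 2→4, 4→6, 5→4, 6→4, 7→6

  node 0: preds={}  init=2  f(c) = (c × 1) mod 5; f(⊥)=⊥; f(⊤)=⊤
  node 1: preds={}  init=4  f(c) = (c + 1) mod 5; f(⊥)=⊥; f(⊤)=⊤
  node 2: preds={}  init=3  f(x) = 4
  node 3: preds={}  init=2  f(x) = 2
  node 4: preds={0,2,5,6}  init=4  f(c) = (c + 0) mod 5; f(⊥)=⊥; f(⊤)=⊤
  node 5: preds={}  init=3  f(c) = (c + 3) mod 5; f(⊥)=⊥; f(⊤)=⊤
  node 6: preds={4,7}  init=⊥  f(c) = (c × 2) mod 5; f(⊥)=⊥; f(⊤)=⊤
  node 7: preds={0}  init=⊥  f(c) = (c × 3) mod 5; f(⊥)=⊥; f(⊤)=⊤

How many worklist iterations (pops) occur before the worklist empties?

Trace (10 dequeues):
  [1] u=0 | in ⊥ | out 2 | ==
  [2] u=1 | in ⊥ | out 4 | ==
  [3] u=2 | in ⊥ | out ⊤ | prev 3 | push {}
  [4] u=3 | in ⊥ | out 2 | ==
  [5] u=4 | in ⊤ | out ⊤ | prev 4 | push {}
  [6] u=5 | in ⊥ | out 3 | ==
  [7] u=6 | in ⊤ | out ⊤ | prev ⊥ | push {4}
  [8] u=7 | in 2 | out 1 | prev ⊥ | push {6}
  [9] u=4 | in ⊤ | out ⊤ | ==
  [10] u=6 | in ⊤ | out ⊤ | ==

Converged values:
  [0] 2
  [1] 4
  [2] ⊤
  [3] 2
  [4] ⊤
  [5] 3
  [6] ⊤
  [7] 1

10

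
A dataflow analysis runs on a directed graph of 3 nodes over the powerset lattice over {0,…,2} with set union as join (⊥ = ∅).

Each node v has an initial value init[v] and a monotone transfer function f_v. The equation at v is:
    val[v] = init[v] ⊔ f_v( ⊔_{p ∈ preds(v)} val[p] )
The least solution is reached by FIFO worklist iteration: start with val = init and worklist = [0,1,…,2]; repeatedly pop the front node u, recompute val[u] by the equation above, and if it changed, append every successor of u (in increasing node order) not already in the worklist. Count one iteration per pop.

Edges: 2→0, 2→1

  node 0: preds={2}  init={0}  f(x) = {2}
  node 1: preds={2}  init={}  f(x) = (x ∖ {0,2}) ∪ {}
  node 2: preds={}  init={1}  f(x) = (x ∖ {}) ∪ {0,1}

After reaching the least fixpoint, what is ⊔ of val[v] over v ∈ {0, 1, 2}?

Worklist (5 pops):
  #1 pop 0: in={1} → {0,2} (was {0}); enqueue []
  #2 pop 1: in={1} → {1} (was {}); enqueue []
  #3 pop 2: in={} → {0,1} (was {1}); enqueue [0,1]
  #4 pop 0: in={0,1} → {0,2} (no change)
  #5 pop 1: in={0,1} → {1} (no change)

Fixpoint:
  val[0] = {0,2}
  val[1] = {1}
  val[2] = {0,1}

{0,1,2}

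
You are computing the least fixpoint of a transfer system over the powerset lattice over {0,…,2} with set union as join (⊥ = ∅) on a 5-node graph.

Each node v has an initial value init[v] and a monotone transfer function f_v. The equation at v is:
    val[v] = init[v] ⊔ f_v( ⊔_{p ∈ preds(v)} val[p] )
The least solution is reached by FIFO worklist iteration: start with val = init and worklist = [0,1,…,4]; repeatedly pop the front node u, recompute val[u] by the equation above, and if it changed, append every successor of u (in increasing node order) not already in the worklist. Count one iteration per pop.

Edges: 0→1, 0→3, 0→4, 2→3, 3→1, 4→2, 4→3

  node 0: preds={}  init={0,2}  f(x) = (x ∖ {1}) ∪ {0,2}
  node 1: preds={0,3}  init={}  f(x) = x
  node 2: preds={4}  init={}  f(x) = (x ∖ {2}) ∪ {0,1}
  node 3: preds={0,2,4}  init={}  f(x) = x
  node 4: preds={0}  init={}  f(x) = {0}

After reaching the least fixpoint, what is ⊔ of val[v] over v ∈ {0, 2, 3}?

{0,1,2}

Iteration log — 8 steps:
  step 1. node 0  ⊔preds={}  new={0,2}  stable
  step 2. node 1  ⊔preds={0,2}  new={0,2}  old={}  +wl: 
  step 3. node 2  ⊔preds={}  new={0,1}  old={}  +wl: 
  step 4. node 3  ⊔preds={0,1,2}  new={0,1,2}  old={}  +wl: 1
  step 5. node 4  ⊔preds={0,2}  new={0}  old={}  +wl: 2,3
  step 6. node 1  ⊔preds={0,1,2}  new={0,1,2}  old={0,2}  +wl: 
  step 7. node 2  ⊔preds={0}  new={0,1}  stable
  step 8. node 3  ⊔preds={0,1,2}  new={0,1,2}  stable

Least fixpoint reached:
  node 0: {0,2}
  node 1: {0,1,2}
  node 2: {0,1}
  node 3: {0,1,2}
  node 4: {0}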